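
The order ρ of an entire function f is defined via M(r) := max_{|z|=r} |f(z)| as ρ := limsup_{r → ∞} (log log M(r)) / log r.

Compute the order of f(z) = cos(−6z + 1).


cos(w) is a linear combination of e^{iw} and e^{−iw} (or e^w, e^{−w} in the hyperbolic case), so |cos(w)| ≤ e^{|w|}. With w = −6z + 1, |w| ≤ 6|z| + 1 = 6r + 1 on |z| = r, giving M(r) ≤ e^{6r + 1}, so ρ ≤ 1. On a suitable ray (z = it for sin/cos; z = t for sinh/cosh, t real → ∞), |cos(−6z + 1)| grows like e^{6|t|}/2, so ρ ≥ 1. Hence ρ = 1.
Therefore ρ = 1.

Order ρ = 1.


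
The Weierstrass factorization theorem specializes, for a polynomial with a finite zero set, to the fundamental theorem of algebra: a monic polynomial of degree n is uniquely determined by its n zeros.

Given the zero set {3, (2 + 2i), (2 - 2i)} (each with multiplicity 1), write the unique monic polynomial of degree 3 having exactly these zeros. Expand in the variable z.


The polynomial is p(z) = ∏_{α ∈ S} (z − α), where S = {3, (2 + 2i), (2 - 2i)}.
Expanding the product yields: p(z) = z^3 -7·z^2 + 20·z -24.
Note conjugate pairs combine to real quadratics: (z − (2+2i))(z − (2−2i)) = z² − 4z + 8.
The resulting polynomial has degree 3 and real coefficients as required.

p(z) = z^3 -7·z^2 + 20·z -24.


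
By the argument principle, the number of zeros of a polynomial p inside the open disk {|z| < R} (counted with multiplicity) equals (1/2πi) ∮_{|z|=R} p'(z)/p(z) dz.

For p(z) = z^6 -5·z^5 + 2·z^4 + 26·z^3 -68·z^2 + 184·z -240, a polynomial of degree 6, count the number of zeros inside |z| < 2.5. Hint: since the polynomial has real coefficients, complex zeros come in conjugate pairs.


The zeros of p are: (3 + 1i), (3 - 1i), -3, (0 + 2i), (0 - 2i), 2.
Their magnitudes are: 3.162, 3.162, 3, 2, 2, 2.
Zeros with |z| < R = 2.5: (0 + 2i), (0 - 2i), 2.
Count = 3.
By the argument principle, (1/2πi) ∮_{|z|=R} p'(z)/p(z) dz equals exactly this count.

Number of zeros inside |z| < 2.5: 3.


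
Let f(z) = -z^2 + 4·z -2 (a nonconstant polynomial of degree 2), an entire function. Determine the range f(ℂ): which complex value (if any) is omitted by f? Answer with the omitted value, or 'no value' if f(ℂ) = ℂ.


Little Picard bounds the complement of f(ℂ) to at most one point.
For every w ∈ ℂ, the equation p(z) − w = 0 is a nonconstant polynomial in z and hence has at least one root by the fundamental theorem of algebra. So p is surjective onto ℂ, omitting no value.

Omitted value: no value.


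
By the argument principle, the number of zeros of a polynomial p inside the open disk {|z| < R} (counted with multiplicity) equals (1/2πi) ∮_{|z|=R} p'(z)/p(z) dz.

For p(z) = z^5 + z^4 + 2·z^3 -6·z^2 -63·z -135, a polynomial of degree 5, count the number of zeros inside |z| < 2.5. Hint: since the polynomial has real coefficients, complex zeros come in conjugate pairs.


The zeros of p are: (-2 + 1i), (-2 - 1i), (0 + 3i), (0 - 3i), 3.
Their magnitudes are: 2.236, 2.236, 3, 3, 3.
Zeros with |z| < R = 2.5: (-2 + 1i), (-2 - 1i).
Count = 2.
By the argument principle, (1/2πi) ∮_{|z|=R} p'(z)/p(z) dz equals exactly this count.

Number of zeros inside |z| < 2.5: 2.


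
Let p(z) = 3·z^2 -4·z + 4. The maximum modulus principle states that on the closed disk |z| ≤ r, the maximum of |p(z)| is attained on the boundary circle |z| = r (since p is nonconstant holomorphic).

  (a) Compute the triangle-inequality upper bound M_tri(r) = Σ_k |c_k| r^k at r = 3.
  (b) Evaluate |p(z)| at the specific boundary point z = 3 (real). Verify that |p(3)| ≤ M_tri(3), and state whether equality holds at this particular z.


Coefficients: c_0 = 4, c_1 = -4, c_2 = 3. Radius r = 3.
Part (a). Triangle bound: M_tri(r) = Σ_k |c_k| r^k
  = |4|·3^0 + |-4|·3^1 + |3|·3^2
  = 4 + 12 + 27 = 43.
This bounds M(r) := max_{|z|=r} |p(z)| from above; equality holds iff all terms c_k z^k can be made to align in phase at a single z on |z|=r.
Part (b). At z = 3 (real, on the circle |z| = r):
  p(3) = (4)·3^0 + (-4)·3^1 + (3)·3^2 = 19.
  |p(3)| = 19.
Check: |p(3)| = 19 ≤ 43 = M_tri(3). ✓ Equality does not hold at z = 3 (the coefficients have mixed signs, so the terms do not all align in phase there).

M_tri(3) = 43; |p(3)| = 19; equality at z=3: no.


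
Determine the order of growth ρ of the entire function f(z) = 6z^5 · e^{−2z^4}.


M(r) = max_{|z|=r} |6|·|z|^5·|e^{−2z^4}| = 6·r^5 · e^{2r^4} (the factors attain their maxima compatibly on |z|=r). Then log M(r) = log 6 + 5·log r + 2r^4, dominated by the last term, so log log M(r) ~ 4·log r. The polynomial factor 6z^5 contributes only a log r term and does not affect the order. ρ = 4.
Therefore ρ = 4.

Order ρ = 4.


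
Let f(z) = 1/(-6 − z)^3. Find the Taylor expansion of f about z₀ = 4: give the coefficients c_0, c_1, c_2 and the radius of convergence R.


Let w = z − z₀, so z = z₀ + w.
Then -6 − z = -6 − (z₀ + w) = (-6 − z₀) − w = -10 − w.
f(z) = 1/(-10 − w)^3 = (1/(-10)^3) · (1 − w/(-10))^{−3}.
By the binomial series (1−u)^{−3} = Σ_{n≥0} C(n+2, 2) u^n for |u|<1, with u = w/(-10):
  c_n = C(n+2, 2) / (-10)^(n+3).
  c_0 = 1/(-10)^3 = -1/1000.
  c_1 = 3/(-10)^4 = 3/10000.
  c_2 = 6/(-10)^5 = -3/50000.
The series is valid for |w/d| < 1, i.e. |z − z₀| < |d|.
Radius of convergence: R = |-6 − z₀| = |-10| = 10 (distance from z₀ to the singularity z = -6).

c_0 = -1/1000, c_1 = 3/10000, c_2 = -3/50000; R = 10.


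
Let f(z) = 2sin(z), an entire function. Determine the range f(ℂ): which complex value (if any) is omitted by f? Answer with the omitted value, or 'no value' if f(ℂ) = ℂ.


Little Picard bounds the complement of f(ℂ) to at most one point.
sin is entire and surjective onto ℂ: for every w ∈ ℂ, sin(ζ) = w has a solution ζ ∈ ℂ (e.g., via the complex inverse arcsin). With ζ = z this gives z = ζ/(1). Then 2·sin(z) takes every value in 2·ℂ = ℂ, and adding 0 is a bijection of ℂ. So f is surjective and omits no value. (Note: only on the real line is sin bounded by [−1, 1].)

Omitted value: no value.


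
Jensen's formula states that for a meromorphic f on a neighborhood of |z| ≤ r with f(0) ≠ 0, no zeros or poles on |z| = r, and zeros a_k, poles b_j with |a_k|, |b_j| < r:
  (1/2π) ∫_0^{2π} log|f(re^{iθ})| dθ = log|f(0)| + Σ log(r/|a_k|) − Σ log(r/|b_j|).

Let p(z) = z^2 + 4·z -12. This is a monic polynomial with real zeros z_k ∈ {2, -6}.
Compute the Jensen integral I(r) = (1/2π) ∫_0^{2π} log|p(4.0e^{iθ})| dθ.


Zeros: -6, 2; r = 4.0.
Inside |z| < r: 2. Outside (|z| ≥ r): -6.
p(0) = -12, so log|p(0)| = log(12) = 2.4849.
Apply Jensen: I(r) = log|p(0)| + Σ_k log(r/|z_k|), summed over zeros inside |z| < r.
  log(r/|z_k|) for z_k = 2: log(4.0/2) = 0.6931
  Outside zeros (-6) contribute nothing to the Jensen sum.
Sum over inside zeros: 0.6931.
I(r) = log|p(0)| + (inside sum) = 2.4849 + 0.6931 = 3.1781.
Note: since some zeros are outside |z| ≤ r, the simplified n·log(r) form does NOT apply — only the inside zeros contribute.

I(r) ≈ 3.1781.


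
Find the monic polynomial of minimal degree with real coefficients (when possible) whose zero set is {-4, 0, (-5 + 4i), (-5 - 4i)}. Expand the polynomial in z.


The polynomial is p(z) = ∏_{α ∈ S} (z − α), where S = {-4, 0, (-5 + 4i), (-5 - 4i)}.
Expanding the product yields: p(z) = z^4 + 14·z^3 + 81·z^2 + 164·z.
Note conjugate pairs combine to real quadratics: (z − (-5+4i))(z − (-5−4i)) = z² + 10z + 41.
The resulting polynomial has degree 4 and real coefficients as required.

p(z) = z^4 + 14·z^3 + 81·z^2 + 164·z.


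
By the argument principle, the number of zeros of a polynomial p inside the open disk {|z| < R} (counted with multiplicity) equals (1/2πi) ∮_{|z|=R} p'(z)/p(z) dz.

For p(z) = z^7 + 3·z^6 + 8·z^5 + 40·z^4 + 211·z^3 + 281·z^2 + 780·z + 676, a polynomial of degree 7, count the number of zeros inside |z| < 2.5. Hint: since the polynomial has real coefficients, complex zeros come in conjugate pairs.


The zeros of p are: (-3 + 2i), (-3 - 2i), (2 + 3i), (2 - 3i), -1, (0 + 2i), (0 - 2i).
Their magnitudes are: 3.606, 3.606, 3.606, 3.606, 1, 2, 2.
Zeros with |z| < R = 2.5: -1, (0 + 2i), (0 - 2i).
Count = 3.
By the argument principle, (1/2πi) ∮_{|z|=R} p'(z)/p(z) dz equals exactly this count.

Number of zeros inside |z| < 2.5: 3.


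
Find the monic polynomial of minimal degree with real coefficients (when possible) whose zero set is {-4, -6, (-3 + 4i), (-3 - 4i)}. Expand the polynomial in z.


The polynomial is p(z) = ∏_{α ∈ S} (z − α), where S = {-4, -6, (-3 + 4i), (-3 - 4i)}.
Expanding the product yields: p(z) = z^4 + 16·z^3 + 109·z^2 + 394·z + 600.
Note conjugate pairs combine to real quadratics: (z − (-3+4i))(z − (-3−4i)) = z² + 6z + 25.
The resulting polynomial has degree 4 and real coefficients as required.

p(z) = z^4 + 16·z^3 + 109·z^2 + 394·z + 600.


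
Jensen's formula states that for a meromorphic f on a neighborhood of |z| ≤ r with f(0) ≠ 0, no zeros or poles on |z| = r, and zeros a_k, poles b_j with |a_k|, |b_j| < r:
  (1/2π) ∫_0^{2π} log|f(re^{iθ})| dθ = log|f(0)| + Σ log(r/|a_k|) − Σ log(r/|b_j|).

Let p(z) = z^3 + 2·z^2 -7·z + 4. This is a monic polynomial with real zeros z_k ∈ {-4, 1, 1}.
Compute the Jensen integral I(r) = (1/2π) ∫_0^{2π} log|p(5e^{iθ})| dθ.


Zeros: -4, 1, 1; r = 5.
Inside |z| < r: -4, 1, 1. Outside (|z| ≥ r): ∅.
p(0) = 4, so log|p(0)| = log(4) = 1.3863.
Apply Jensen: I(r) = log|p(0)| + Σ_k log(r/|z_k|), summed over zeros inside |z| < r.
  log(r/|z_k|) for z_k = -4: log(5/4) = 0.2231
  log(r/|z_k|) for z_k = 1: log(5/1) = 1.6094
  log(r/|z_k|) for z_k = 1: log(5/1) = 1.6094
Sum over inside zeros: 3.4420.
I(r) = log|p(0)| + (inside sum) = 1.3863 + 3.4420 = 4.8283.
Closed form (all zeros inside, monic): I(r) = n·log(r) = 3·log(5) = 4.8283. ✓

I(r) ≈ 4.8283.


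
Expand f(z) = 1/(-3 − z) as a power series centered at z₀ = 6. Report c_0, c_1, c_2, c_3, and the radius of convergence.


Let w = z − z₀, so z = z₀ + w.
Then -3 − z = -3 − (z₀ + w) = (-3 − z₀) − w = -9 − w.
f(z) = 1/(-9 − w) = (1/(-9)) · 1/(1 − w/(-9)) = Σ_{n≥0} w^n / (-9)^(n+1).
So c_n = 1/(-9)^(n+1):
  c_0 = 1/(-9)^1 = -1/9.
  c_1 = 1/(-9)^2 = 1/81.
  c_2 = 1/(-9)^3 = -1/729.
  c_3 = 1/(-9)^4 = 1/6561.
The series is valid for |w/d| < 1, i.e. |z − z₀| < |d|.
Radius of convergence: R = |-3 − z₀| = |-9| = 9 (distance from z₀ to the singularity z = -3).

c_0 = -1/9, c_1 = 1/81, c_2 = -1/729, c_3 = 1/6561; R = 9.


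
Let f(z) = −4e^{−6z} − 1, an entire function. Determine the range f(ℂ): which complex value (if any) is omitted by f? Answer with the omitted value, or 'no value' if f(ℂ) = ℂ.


Little Picard bounds the complement of f(ℂ) to at most one point.
e^{−6z} is never zero on ℂ, so -4·e^{−6z} takes every value in ℂ ∖ {0}. Adding -1 shifts the range to ℂ ∖ {-1}. Thus f omits exactly the value -1.

Omitted value: -1.


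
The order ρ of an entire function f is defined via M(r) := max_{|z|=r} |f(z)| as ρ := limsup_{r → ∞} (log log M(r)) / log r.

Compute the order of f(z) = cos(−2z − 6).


cos(w) is a linear combination of e^{iw} and e^{−iw} (or e^w, e^{−w} in the hyperbolic case), so |cos(w)| ≤ e^{|w|}. With w = −2z − 6, |w| ≤ 2|z| + 6 = 2r + 6 on |z| = r, giving M(r) ≤ e^{2r + 6}, so ρ ≤ 1. On a suitable ray (z = it for sin/cos; z = t for sinh/cosh, t real → ∞), |cos(−2z − 6)| grows like e^{2|t|}/2, so ρ ≥ 1. Hence ρ = 1.
Therefore ρ = 1.

Order ρ = 1.


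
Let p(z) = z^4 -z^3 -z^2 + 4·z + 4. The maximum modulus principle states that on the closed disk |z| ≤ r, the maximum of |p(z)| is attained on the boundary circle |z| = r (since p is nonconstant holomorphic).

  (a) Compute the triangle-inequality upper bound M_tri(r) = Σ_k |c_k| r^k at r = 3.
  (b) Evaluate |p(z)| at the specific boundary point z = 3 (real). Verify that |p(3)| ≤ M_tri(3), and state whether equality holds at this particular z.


Coefficients: c_0 = 4, c_1 = 4, c_2 = -1, c_3 = -1, c_4 = 1. Radius r = 3.
Part (a). Triangle bound: M_tri(r) = Σ_k |c_k| r^k
  = |4|·3^0 + |4|·3^1 + |-1|·3^2 + |-1|·3^3 + |1|·3^4
  = 4 + 12 + 9 + 27 + 81 = 133.
This bounds M(r) := max_{|z|=r} |p(z)| from above; equality holds iff all terms c_k z^k can be made to align in phase at a single z on |z|=r.
Part (b). At z = 3 (real, on the circle |z| = r):
  p(3) = (4)·3^0 + (4)·3^1 + (-1)·3^2 + (-1)·3^3 + (1)·3^4 = 61.
  |p(3)| = 61.
Check: |p(3)| = 61 ≤ 133 = M_tri(3). ✓ Equality does not hold at z = 3 (the coefficients have mixed signs, so the terms do not all align in phase there).

M_tri(3) = 133; |p(3)| = 61; equality at z=3: no.


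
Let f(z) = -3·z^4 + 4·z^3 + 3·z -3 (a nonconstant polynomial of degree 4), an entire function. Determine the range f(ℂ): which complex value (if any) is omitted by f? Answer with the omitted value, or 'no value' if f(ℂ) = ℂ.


Little Picard bounds the complement of f(ℂ) to at most one point.
For every w ∈ ℂ, the equation p(z) − w = 0 is a nonconstant polynomial in z and hence has at least one root by the fundamental theorem of algebra. So p is surjective onto ℂ, omitting no value.

Omitted value: no value.


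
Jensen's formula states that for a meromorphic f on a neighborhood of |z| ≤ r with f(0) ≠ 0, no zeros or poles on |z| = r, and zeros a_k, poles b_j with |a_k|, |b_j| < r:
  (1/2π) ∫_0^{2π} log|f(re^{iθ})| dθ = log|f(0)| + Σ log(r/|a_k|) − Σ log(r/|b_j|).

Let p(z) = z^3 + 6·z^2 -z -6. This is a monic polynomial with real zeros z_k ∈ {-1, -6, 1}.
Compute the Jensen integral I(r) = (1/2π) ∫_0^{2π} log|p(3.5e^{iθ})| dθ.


Zeros: -6, -1, 1; r = 3.5.
Inside |z| < r: -1, 1. Outside (|z| ≥ r): -6.
p(0) = -6, so log|p(0)| = log(6) = 1.7918.
Apply Jensen: I(r) = log|p(0)| + Σ_k log(r/|z_k|), summed over zeros inside |z| < r.
  log(r/|z_k|) for z_k = -1: log(3.5/1) = 1.2528
  log(r/|z_k|) for z_k = 1: log(3.5/1) = 1.2528
  Outside zeros (-6) contribute nothing to the Jensen sum.
Sum over inside zeros: 2.5055.
I(r) = log|p(0)| + (inside sum) = 1.7918 + 2.5055 = 4.2973.
Note: since some zeros are outside |z| ≤ r, the simplified n·log(r) form does NOT apply — only the inside zeros contribute.

I(r) ≈ 4.2973.


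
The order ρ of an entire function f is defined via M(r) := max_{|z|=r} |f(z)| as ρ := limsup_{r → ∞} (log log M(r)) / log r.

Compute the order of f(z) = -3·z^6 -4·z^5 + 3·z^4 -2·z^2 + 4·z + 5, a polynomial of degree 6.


|f(z)| ≤ Σ|c_k|·r^k = O(r^6) as r → ∞. Polynomial growth is O(e^{r^ε}) for every ε > 0 (since r^6/e^{r^ε} → 0), so ρ ≤ ε for all ε > 0, i.e. ρ = 0. Every nonconstant polynomial has order 0.
Therefore ρ = 0.

Order ρ = 0.


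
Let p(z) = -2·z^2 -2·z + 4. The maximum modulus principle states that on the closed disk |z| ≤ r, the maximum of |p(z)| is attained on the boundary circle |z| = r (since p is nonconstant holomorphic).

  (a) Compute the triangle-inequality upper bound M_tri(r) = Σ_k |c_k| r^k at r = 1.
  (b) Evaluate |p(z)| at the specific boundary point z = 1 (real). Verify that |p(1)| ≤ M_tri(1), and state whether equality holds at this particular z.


Coefficients: c_0 = 4, c_1 = -2, c_2 = -2. Radius r = 1.
Part (a). Triangle bound: M_tri(r) = Σ_k |c_k| r^k
  = |4|·1^0 + |-2|·1^1 + |-2|·1^2
  = 4 + 2 + 2 = 8.
This bounds M(r) := max_{|z|=r} |p(z)| from above; equality holds iff all terms c_k z^k can be made to align in phase at a single z on |z|=r.
Part (b). At z = 1 (real, on the circle |z| = r):
  p(1) = (4)·1^0 + (-2)·1^1 + (-2)·1^2 = 0.
  |p(1)| = 0.
Check: |p(1)| = 0 ≤ 8 = M_tri(1). ✓ Equality does not hold at z = 1 (the coefficients have mixed signs, so the terms do not all align in phase there).

M_tri(1) = 8; |p(1)| = 0; equality at z=1: no.


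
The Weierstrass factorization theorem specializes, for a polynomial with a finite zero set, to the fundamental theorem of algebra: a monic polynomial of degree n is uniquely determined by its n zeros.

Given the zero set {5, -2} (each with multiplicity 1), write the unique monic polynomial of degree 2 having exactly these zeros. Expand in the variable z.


The polynomial is p(z) = ∏_{α ∈ S} (z − α), where S = {5, -2}.
Expanding the product yields: p(z) = z^2 -3·z -10.
The resulting polynomial has degree 2 and real coefficients as required.

p(z) = z^2 -3·z -10.


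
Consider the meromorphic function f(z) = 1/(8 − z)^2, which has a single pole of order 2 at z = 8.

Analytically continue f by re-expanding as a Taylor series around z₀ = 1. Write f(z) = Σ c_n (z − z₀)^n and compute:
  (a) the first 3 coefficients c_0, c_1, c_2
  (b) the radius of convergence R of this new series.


Let w = z − z₀, so z = z₀ + w.
Then 8 − z = 8 − (z₀ + w) = (8 − z₀) − w = 7 − w.
f(z) = 1/(7 − w)^2 = (1/(7)^2) · (1 − w/(7))^{−2}.
By the binomial series (1−u)^{−2} = Σ_{n≥0} C(n+1, 1) u^n for |u|<1, with u = w/(7):
  c_n = C(n+1, 1) / (7)^(n+2).
  c_0 = 1/(7)^2 = 1/49.
  c_1 = 2/(7)^3 = 2/343.
  c_2 = 3/(7)^4 = 3/2401.
The series is valid for |w/d| < 1, i.e. |z − z₀| < |d|.
Radius of convergence: R = |8 − z₀| = |7| = 7 (distance from z₀ to the singularity z = 8).

c_0 = 1/49, c_1 = 2/343, c_2 = 3/2401; R = 7.


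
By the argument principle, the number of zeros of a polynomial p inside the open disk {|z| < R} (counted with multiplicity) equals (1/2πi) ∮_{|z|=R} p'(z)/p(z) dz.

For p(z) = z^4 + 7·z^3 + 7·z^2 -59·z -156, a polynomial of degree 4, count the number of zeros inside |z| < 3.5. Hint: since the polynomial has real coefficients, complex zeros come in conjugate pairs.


The zeros of p are: 3, (-3 + 2i), (-3 - 2i), -4.
Their magnitudes are: 3, 3.606, 3.606, 4.
Zeros with |z| < R = 3.5: 3.
Count = 1.
By the argument principle, (1/2πi) ∮_{|z|=R} p'(z)/p(z) dz equals exactly this count.

Number of zeros inside |z| < 3.5: 1.


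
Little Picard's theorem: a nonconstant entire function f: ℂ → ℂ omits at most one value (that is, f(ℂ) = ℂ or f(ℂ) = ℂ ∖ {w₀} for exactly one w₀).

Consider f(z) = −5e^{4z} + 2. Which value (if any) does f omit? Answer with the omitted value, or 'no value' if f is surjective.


Little Picard bounds the complement of f(ℂ) to at most one point.
e^{4z} is never zero on ℂ, so -5·e^{4z} takes every value in ℂ ∖ {0}. Adding 2 shifts the range to ℂ ∖ {2}. Thus f omits exactly the value 2.

Omitted value: 2.


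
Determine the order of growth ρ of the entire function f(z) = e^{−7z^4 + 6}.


|e^{−7z^4 + 6}| = e^{Re(-7·z^4) + 6} ≤ e^{7|z|^4 + 6} = e^{7r^4 + 6} on |z| = r, so ρ ≤ 4. Choosing z on |z|=r so that -7·z^4 is real positive (always possible by picking arg z appropriately) gives |f(z)| = e^{7r^4 + 6}, matching the bound. The additive constant 6 does not affect log log M(r) ~ 4·log r. Hence ρ = 4.
Therefore ρ = 4.

Order ρ = 4.


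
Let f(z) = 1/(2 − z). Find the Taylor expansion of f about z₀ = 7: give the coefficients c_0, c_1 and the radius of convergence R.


Let w = z − z₀, so z = z₀ + w.
Then 2 − z = 2 − (z₀ + w) = (2 − z₀) − w = -5 − w.
f(z) = 1/(-5 − w) = (1/(-5)) · 1/(1 − w/(-5)) = Σ_{n≥0} w^n / (-5)^(n+1).
So c_n = 1/(-5)^(n+1):
  c_0 = 1/(-5)^1 = -1/5.
  c_1 = 1/(-5)^2 = 1/25.
The series is valid for |w/d| < 1, i.e. |z − z₀| < |d|.
Radius of convergence: R = |2 − z₀| = |-5| = 5 (distance from z₀ to the singularity z = 2).

c_0 = -1/5, c_1 = 1/25; R = 5.


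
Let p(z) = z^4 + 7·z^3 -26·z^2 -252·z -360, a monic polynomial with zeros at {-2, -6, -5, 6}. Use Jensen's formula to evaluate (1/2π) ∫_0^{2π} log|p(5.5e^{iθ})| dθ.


Zeros: -6, -5, -2, 6; r = 5.5.
Inside |z| < r: -5, -2. Outside (|z| ≥ r): -6, 6.
p(0) = -360, so log|p(0)| = log(360) = 5.8861.
Apply Jensen: I(r) = log|p(0)| + Σ_k log(r/|z_k|), summed over zeros inside |z| < r.
  log(r/|z_k|) for z_k = -2: log(5.5/2) = 1.0116
  log(r/|z_k|) for z_k = -5: log(5.5/5) = 0.0953
  Outside zeros (-6, 6) contribute nothing to the Jensen sum.
Sum over inside zeros: 1.1069.
I(r) = log|p(0)| + (inside sum) = 5.8861 + 1.1069 = 6.9930.
Note: since some zeros are outside |z| ≤ r, the simplified n·log(r) form does NOT apply — only the inside zeros contribute.

I(r) ≈ 6.9930.


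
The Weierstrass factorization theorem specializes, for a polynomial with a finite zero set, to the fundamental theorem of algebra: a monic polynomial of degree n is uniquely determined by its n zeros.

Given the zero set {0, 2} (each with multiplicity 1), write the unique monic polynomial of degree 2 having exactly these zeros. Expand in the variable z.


The polynomial is p(z) = ∏_{α ∈ S} (z − α), where S = {0, 2}.
Expanding the product yields: p(z) = z^2 -2·z.
The resulting polynomial has degree 2 and real coefficients as required.

p(z) = z^2 -2·z.


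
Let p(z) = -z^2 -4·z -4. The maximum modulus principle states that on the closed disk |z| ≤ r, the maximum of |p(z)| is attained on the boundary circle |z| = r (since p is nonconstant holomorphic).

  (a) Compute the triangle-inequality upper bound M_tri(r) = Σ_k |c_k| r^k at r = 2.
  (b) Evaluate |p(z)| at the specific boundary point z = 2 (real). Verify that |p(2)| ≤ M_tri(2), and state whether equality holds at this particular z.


Coefficients: c_0 = -4, c_1 = -4, c_2 = -1. Radius r = 2.
Part (a). Triangle bound: M_tri(r) = Σ_k |c_k| r^k
  = |-4|·2^0 + |-4|·2^1 + |-1|·2^2
  = 4 + 8 + 4 = 16.
This bounds M(r) := max_{|z|=r} |p(z)| from above; equality holds iff all terms c_k z^k can be made to align in phase at a single z on |z|=r.
Part (b). At z = 2 (real, on the circle |z| = r):
  p(2) = (-4)·2^0 + (-4)·2^1 + (-1)·2^2 = -16.
  |p(2)| = 16.
Since all nonzero coefficients share the same sign, |p(2)| = 16 = M_tri(2); the triangle bound is attained at z = 2, so in fact M(r) = 16.

M_tri(2) = 16; |p(2)| = 16; equality at z=2: yes.


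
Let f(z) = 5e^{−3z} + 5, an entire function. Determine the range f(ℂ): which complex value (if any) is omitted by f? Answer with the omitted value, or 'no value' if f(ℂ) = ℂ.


Little Picard bounds the complement of f(ℂ) to at most one point.
e^{−3z} is never zero on ℂ, so 5·e^{−3z} takes every value in ℂ ∖ {0}. Adding 5 shifts the range to ℂ ∖ {5}. Thus f omits exactly the value 5.

Omitted value: 5.


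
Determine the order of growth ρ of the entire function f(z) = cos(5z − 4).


cos(w) is a linear combination of e^{iw} and e^{−iw} (or e^w, e^{−w} in the hyperbolic case), so |cos(w)| ≤ e^{|w|}. With w = 5z − 4, |w| ≤ 5|z| + 4 = 5r + 4 on |z| = r, giving M(r) ≤ e^{5r + 4}, so ρ ≤ 1. On a suitable ray (z = it for sin/cos; z = t for sinh/cosh, t real → ∞), |cos(5z − 4)| grows like e^{5|t|}/2, so ρ ≥ 1. Hence ρ = 1.
Therefore ρ = 1.

Order ρ = 1.


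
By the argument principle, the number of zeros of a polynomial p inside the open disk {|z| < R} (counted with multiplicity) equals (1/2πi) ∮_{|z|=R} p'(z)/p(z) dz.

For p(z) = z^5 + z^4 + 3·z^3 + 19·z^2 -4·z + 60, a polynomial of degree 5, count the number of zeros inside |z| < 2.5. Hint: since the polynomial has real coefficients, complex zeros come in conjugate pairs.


The zeros of p are: -3, (0 + 2i), (0 - 2i), (1 + 2i), (1 - 2i).
Their magnitudes are: 3, 2, 2, 2.236, 2.236.
Zeros with |z| < R = 2.5: (0 + 2i), (0 - 2i), (1 + 2i), (1 - 2i).
Count = 4.
By the argument principle, (1/2πi) ∮_{|z|=R} p'(z)/p(z) dz equals exactly this count.

Number of zeros inside |z| < 2.5: 4.


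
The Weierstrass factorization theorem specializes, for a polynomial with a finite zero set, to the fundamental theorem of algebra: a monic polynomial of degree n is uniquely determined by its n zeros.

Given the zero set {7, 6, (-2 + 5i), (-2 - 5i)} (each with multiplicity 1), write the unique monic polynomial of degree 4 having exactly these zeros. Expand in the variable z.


The polynomial is p(z) = ∏_{α ∈ S} (z − α), where S = {7, 6, (-2 + 5i), (-2 - 5i)}.
Expanding the product yields: p(z) = z^4 -9·z^3 + 19·z^2 -209·z + 1218.
Note conjugate pairs combine to real quadratics: (z − (-2+5i))(z − (-2−5i)) = z² + 4z + 29.
The resulting polynomial has degree 4 and real coefficients as required.

p(z) = z^4 -9·z^3 + 19·z^2 -209·z + 1218.


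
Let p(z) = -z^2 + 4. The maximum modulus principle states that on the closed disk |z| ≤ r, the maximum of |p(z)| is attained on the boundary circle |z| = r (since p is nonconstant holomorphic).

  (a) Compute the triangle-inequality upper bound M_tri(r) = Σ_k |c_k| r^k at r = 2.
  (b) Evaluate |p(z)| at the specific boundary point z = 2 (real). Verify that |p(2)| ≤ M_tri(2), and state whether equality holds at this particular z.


Coefficients: c_0 = 4, c_1 = 0, c_2 = -1. Radius r = 2.
Part (a). Triangle bound: M_tri(r) = Σ_k |c_k| r^k
  = |4|·2^0 + |0|·2^1 + |-1|·2^2
  = 4 + 0 + 4 = 8.
This bounds M(r) := max_{|z|=r} |p(z)| from above; equality holds iff all terms c_k z^k can be made to align in phase at a single z on |z|=r.
Part (b). At z = 2 (real, on the circle |z| = r):
  p(2) = (4)·2^0 + (0)·2^1 + (-1)·2^2 = 0.
  |p(2)| = 0.
Check: |p(2)| = 0 ≤ 8 = M_tri(2). ✓ Equality does not hold at z = 2 (the coefficients have mixed signs, so the terms do not all align in phase there).

M_tri(2) = 8; |p(2)| = 0; equality at z=2: no.


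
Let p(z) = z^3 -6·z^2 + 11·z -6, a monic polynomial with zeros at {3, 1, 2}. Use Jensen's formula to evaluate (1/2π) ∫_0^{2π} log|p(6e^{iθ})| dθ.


Zeros: 1, 2, 3; r = 6.
Inside |z| < r: 1, 2, 3. Outside (|z| ≥ r): ∅.
p(0) = -6, so log|p(0)| = log(6) = 1.7918.
Apply Jensen: I(r) = log|p(0)| + Σ_k log(r/|z_k|), summed over zeros inside |z| < r.
  log(r/|z_k|) for z_k = 3: log(6/3) = 0.6931
  log(r/|z_k|) for z_k = 1: log(6/1) = 1.7918
  log(r/|z_k|) for z_k = 2: log(6/2) = 1.0986
Sum over inside zeros: 3.5835.
I(r) = log|p(0)| + (inside sum) = 1.7918 + 3.5835 = 5.3753.
Closed form (all zeros inside, monic): I(r) = n·log(r) = 3·log(6) = 5.3753. ✓

I(r) ≈ 5.3753.


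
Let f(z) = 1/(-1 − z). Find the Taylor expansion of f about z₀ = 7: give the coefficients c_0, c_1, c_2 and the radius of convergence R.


Let w = z − z₀, so z = z₀ + w.
Then -1 − z = -1 − (z₀ + w) = (-1 − z₀) − w = -8 − w.
f(z) = 1/(-8 − w) = (1/(-8)) · 1/(1 − w/(-8)) = Σ_{n≥0} w^n / (-8)^(n+1).
So c_n = 1/(-8)^(n+1):
  c_0 = 1/(-8)^1 = -1/8.
  c_1 = 1/(-8)^2 = 1/64.
  c_2 = 1/(-8)^3 = -1/512.
The series is valid for |w/d| < 1, i.e. |z − z₀| < |d|.
Radius of convergence: R = |-1 − z₀| = |-8| = 8 (distance from z₀ to the singularity z = -1).

c_0 = -1/8, c_1 = 1/64, c_2 = -1/512; R = 8.


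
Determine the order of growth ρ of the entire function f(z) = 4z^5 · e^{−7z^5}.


M(r) = max_{|z|=r} |4|·|z|^5·|e^{−7z^5}| = 4·r^5 · e^{7r^5} (the factors attain their maxima compatibly on |z|=r). Then log M(r) = log 4 + 5·log r + 7r^5, dominated by the last term, so log log M(r) ~ 5·log r. The polynomial factor 4z^5 contributes only a log r term and does not affect the order. ρ = 5.
Therefore ρ = 5.

Order ρ = 5.


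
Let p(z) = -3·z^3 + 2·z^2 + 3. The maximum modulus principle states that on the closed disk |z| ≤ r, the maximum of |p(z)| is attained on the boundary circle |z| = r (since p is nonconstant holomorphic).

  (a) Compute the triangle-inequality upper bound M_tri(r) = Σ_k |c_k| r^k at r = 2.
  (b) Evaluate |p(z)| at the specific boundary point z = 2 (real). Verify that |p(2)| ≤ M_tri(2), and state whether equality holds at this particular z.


Coefficients: c_0 = 3, c_1 = 0, c_2 = 2, c_3 = -3. Radius r = 2.
Part (a). Triangle bound: M_tri(r) = Σ_k |c_k| r^k
  = |3|·2^0 + |0|·2^1 + |2|·2^2 + |-3|·2^3
  = 3 + 0 + 8 + 24 = 35.
This bounds M(r) := max_{|z|=r} |p(z)| from above; equality holds iff all terms c_k z^k can be made to align in phase at a single z on |z|=r.
Part (b). At z = 2 (real, on the circle |z| = r):
  p(2) = (3)·2^0 + (0)·2^1 + (2)·2^2 + (-3)·2^3 = -13.
  |p(2)| = 13.
Check: |p(2)| = 13 ≤ 35 = M_tri(2). ✓ Equality does not hold at z = 2 (the coefficients have mixed signs, so the terms do not all align in phase there).

M_tri(2) = 35; |p(2)| = 13; equality at z=2: no.


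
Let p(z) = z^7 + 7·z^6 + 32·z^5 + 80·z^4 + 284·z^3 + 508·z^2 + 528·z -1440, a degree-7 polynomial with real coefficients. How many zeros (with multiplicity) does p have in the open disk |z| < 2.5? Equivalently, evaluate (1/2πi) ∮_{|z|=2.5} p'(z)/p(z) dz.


The zeros of p are: 1, (-3 + 3i), (-3 - 3i), (1 + 3i), (1 - 3i), (-2 + 2i), (-2 - 2i).
Their magnitudes are: 1, 4.243, 4.243, 3.162, 3.162, 2.828, 2.828.
Zeros with |z| < R = 2.5: 1.
Count = 1.
By the argument principle, (1/2πi) ∮_{|z|=R} p'(z)/p(z) dz equals exactly this count.

Number of zeros inside |z| < 2.5: 1.


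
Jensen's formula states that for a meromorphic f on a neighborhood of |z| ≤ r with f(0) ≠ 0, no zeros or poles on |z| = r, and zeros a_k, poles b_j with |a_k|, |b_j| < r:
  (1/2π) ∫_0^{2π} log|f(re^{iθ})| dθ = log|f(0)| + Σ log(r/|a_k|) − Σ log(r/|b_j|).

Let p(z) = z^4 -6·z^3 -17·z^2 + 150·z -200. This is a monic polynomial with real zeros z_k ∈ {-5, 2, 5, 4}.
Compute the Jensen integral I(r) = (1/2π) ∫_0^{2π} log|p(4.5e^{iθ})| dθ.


Zeros: -5, 2, 4, 5; r = 4.5.
Inside |z| < r: 2, 4. Outside (|z| ≥ r): -5, 5.
p(0) = -200, so log|p(0)| = log(200) = 5.2983.
Apply Jensen: I(r) = log|p(0)| + Σ_k log(r/|z_k|), summed over zeros inside |z| < r.
  log(r/|z_k|) for z_k = 2: log(4.5/2) = 0.8109
  log(r/|z_k|) for z_k = 4: log(4.5/4) = 0.1178
  Outside zeros (-5, 5) contribute nothing to the Jensen sum.
Sum over inside zeros: 0.9287.
I(r) = log|p(0)| + (inside sum) = 5.2983 + 0.9287 = 6.2270.
Note: since some zeros are outside |z| ≤ r, the simplified n·log(r) form does NOT apply — only the inside zeros contribute.

I(r) ≈ 6.2270.


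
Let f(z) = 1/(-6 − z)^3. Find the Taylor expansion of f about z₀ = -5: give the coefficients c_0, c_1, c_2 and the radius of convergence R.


Let w = z − z₀, so z = z₀ + w.
Then -6 − z = -6 − (z₀ + w) = (-6 − z₀) − w = -1 − w.
f(z) = 1/(-1 − w)^3 = (1/(-1)^3) · (1 − w/(-1))^{−3}.
By the binomial series (1−u)^{−3} = Σ_{n≥0} C(n+2, 2) u^n for |u|<1, with u = w/(-1):
  c_n = C(n+2, 2) / (-1)^(n+3).
  c_0 = 1/(-1)^3 = -1.
  c_1 = 3/(-1)^4 = 3.
  c_2 = 6/(-1)^5 = -6.
The series is valid for |w/d| < 1, i.e. |z − z₀| < |d|.
Radius of convergence: R = |-6 − z₀| = |-1| = 1 (distance from z₀ to the singularity z = -6).

c_0 = -1, c_1 = 3, c_2 = -6; R = 1.


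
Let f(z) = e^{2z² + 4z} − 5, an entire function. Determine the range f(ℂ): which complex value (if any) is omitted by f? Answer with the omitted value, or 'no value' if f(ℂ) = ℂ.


Little Picard bounds the complement of f(ℂ) to at most one point.
The exponent g(z) = 2z² + 4z is a nonconstant polynomial, hence surjective onto ℂ. So e^{g(z)} takes every value in {e^w : w ∈ ℂ} = ℂ ∖ {0}. Adding -5 shifts the range to ℂ ∖ {-5}. f omits exactly -5.

Omitted value: -5.


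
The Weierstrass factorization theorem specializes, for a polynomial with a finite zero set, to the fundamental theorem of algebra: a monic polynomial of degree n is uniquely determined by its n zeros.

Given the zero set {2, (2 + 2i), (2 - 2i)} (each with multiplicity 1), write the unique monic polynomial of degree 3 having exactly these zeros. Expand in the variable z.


The polynomial is p(z) = ∏_{α ∈ S} (z − α), where S = {2, (2 + 2i), (2 - 2i)}.
Expanding the product yields: p(z) = z^3 -6·z^2 + 16·z -16.
Note conjugate pairs combine to real quadratics: (z − (2+2i))(z − (2−2i)) = z² − 4z + 8.
The resulting polynomial has degree 3 and real coefficients as required.

p(z) = z^3 -6·z^2 + 16·z -16.


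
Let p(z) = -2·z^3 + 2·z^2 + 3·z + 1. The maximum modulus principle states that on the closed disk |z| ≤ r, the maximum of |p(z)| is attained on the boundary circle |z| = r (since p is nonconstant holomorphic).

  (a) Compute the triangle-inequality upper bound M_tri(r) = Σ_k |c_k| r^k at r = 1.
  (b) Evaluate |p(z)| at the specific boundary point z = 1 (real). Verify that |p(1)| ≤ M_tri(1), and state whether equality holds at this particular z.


Coefficients: c_0 = 1, c_1 = 3, c_2 = 2, c_3 = -2. Radius r = 1.
Part (a). Triangle bound: M_tri(r) = Σ_k |c_k| r^k
  = |1|·1^0 + |3|·1^1 + |2|·1^2 + |-2|·1^3
  = 1 + 3 + 2 + 2 = 8.
This bounds M(r) := max_{|z|=r} |p(z)| from above; equality holds iff all terms c_k z^k can be made to align in phase at a single z on |z|=r.
Part (b). At z = 1 (real, on the circle |z| = r):
  p(1) = (1)·1^0 + (3)·1^1 + (2)·1^2 + (-2)·1^3 = 4.
  |p(1)| = 4.
Check: |p(1)| = 4 ≤ 8 = M_tri(1). ✓ Equality does not hold at z = 1 (the coefficients have mixed signs, so the terms do not all align in phase there).

M_tri(1) = 8; |p(1)| = 4; equality at z=1: no.


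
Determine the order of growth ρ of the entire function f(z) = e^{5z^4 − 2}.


|e^{5z^4 − 2}| = e^{Re(5·z^4) + -2} ≤ e^{5|z|^4 + -2} = e^{5r^4 + -2} on |z| = r, so ρ ≤ 4. Choosing z on |z|=r so that 5·z^4 is real positive (always possible by picking arg z appropriately) gives |f(z)| = e^{5r^4 + -2}, matching the bound. The additive constant -2 does not affect log log M(r) ~ 4·log r. Hence ρ = 4.
Therefore ρ = 4.

Order ρ = 4.


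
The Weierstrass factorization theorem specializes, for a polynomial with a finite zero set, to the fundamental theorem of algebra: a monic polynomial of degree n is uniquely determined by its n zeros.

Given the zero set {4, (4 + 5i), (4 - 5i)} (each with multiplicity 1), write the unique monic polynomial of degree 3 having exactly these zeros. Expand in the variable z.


The polynomial is p(z) = ∏_{α ∈ S} (z − α), where S = {4, (4 + 5i), (4 - 5i)}.
Expanding the product yields: p(z) = z^3 -12·z^2 + 73·z -164.
Note conjugate pairs combine to real quadratics: (z − (4+5i))(z − (4−5i)) = z² − 8z + 41.
The resulting polynomial has degree 3 and real coefficients as required.

p(z) = z^3 -12·z^2 + 73·z -164.


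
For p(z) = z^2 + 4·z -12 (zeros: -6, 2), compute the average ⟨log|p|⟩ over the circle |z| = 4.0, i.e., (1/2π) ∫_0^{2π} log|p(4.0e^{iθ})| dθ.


Zeros: -6, 2; r = 4.0.
Inside |z| < r: 2. Outside (|z| ≥ r): -6.
p(0) = -12, so log|p(0)| = log(12) = 2.4849.
Apply Jensen: I(r) = log|p(0)| + Σ_k log(r/|z_k|), summed over zeros inside |z| < r.
  log(r/|z_k|) for z_k = 2: log(4.0/2) = 0.6931
  Outside zeros (-6) contribute nothing to the Jensen sum.
Sum over inside zeros: 0.6931.
I(r) = log|p(0)| + (inside sum) = 2.4849 + 0.6931 = 3.1781.
Note: since some zeros are outside |z| ≤ r, the simplified n·log(r) form does NOT apply — only the inside zeros contribute.

I(r) ≈ 3.1781.


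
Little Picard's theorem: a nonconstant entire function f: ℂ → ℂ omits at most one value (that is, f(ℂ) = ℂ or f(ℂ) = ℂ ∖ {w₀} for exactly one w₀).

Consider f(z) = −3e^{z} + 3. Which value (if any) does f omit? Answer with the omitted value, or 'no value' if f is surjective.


Little Picard bounds the complement of f(ℂ) to at most one point.
e^{z} is never zero on ℂ, so -3·e^{z} takes every value in ℂ ∖ {0}. Adding 3 shifts the range to ℂ ∖ {3}. Thus f omits exactly the value 3.

Omitted value: 3.


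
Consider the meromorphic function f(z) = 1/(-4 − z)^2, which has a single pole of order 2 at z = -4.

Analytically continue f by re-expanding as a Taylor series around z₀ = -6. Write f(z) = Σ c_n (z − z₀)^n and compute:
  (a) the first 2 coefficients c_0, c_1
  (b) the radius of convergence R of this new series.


Let w = z − z₀, so z = z₀ + w.
Then -4 − z = -4 − (z₀ + w) = (-4 − z₀) − w = 2 − w.
f(z) = 1/(2 − w)^2 = (1/(2)^2) · (1 − w/(2))^{−2}.
By the binomial series (1−u)^{−2} = Σ_{n≥0} C(n+1, 1) u^n for |u|<1, with u = w/(2):
  c_n = C(n+1, 1) / (2)^(n+2).
  c_0 = 1/(2)^2 = 1/4.
  c_1 = 2/(2)^3 = 1/4.
The series is valid for |w/d| < 1, i.e. |z − z₀| < |d|.
Radius of convergence: R = |-4 − z₀| = |2| = 2 (distance from z₀ to the singularity z = -4).

c_0 = 1/4, c_1 = 1/4; R = 2.


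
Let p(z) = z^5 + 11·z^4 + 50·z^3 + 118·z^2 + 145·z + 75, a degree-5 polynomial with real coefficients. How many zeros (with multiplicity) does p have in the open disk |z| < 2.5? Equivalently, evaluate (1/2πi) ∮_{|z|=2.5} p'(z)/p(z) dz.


The zeros of p are: (-2 + 1i), (-2 - 1i), (-2 + 1i), (-2 - 1i), -3.
Their magnitudes are: 2.236, 2.236, 2.236, 2.236, 3.
Zeros with |z| < R = 2.5: (-2 + 1i), (-2 - 1i), (-2 + 1i), (-2 - 1i).
Count = 4.
By the argument principle, (1/2πi) ∮_{|z|=R} p'(z)/p(z) dz equals exactly this count.

Number of zeros inside |z| < 2.5: 4.


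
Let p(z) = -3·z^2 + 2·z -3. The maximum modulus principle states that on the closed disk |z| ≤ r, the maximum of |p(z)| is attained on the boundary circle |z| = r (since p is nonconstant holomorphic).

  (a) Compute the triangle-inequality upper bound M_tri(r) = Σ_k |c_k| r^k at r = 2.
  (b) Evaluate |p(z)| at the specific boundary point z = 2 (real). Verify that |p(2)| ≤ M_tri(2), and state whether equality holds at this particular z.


Coefficients: c_0 = -3, c_1 = 2, c_2 = -3. Radius r = 2.
Part (a). Triangle bound: M_tri(r) = Σ_k |c_k| r^k
  = |-3|·2^0 + |2|·2^1 + |-3|·2^2
  = 3 + 4 + 12 = 19.
This bounds M(r) := max_{|z|=r} |p(z)| from above; equality holds iff all terms c_k z^k can be made to align in phase at a single z on |z|=r.
Part (b). At z = 2 (real, on the circle |z| = r):
  p(2) = (-3)·2^0 + (2)·2^1 + (-3)·2^2 = -11.
  |p(2)| = 11.
Check: |p(2)| = 11 ≤ 19 = M_tri(2). ✓ Equality does not hold at z = 2 (the coefficients have mixed signs, so the terms do not all align in phase there).

M_tri(2) = 19; |p(2)| = 11; equality at z=2: no.


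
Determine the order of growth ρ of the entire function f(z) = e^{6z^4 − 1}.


|e^{6z^4 − 1}| = e^{Re(6·z^4) + -1} ≤ e^{6|z|^4 + -1} = e^{6r^4 + -1} on |z| = r, so ρ ≤ 4. Choosing z on |z|=r so that 6·z^4 is real positive (always possible by picking arg z appropriately) gives |f(z)| = e^{6r^4 + -1}, matching the bound. The additive constant -1 does not affect log log M(r) ~ 4·log r. Hence ρ = 4.
Therefore ρ = 4.

Order ρ = 4.


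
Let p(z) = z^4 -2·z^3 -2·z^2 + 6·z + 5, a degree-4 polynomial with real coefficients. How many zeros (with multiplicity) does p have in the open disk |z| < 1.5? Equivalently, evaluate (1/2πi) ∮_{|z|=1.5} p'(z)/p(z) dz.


The zeros of p are: (2 + 1i), (2 - 1i), -1, -1.
Their magnitudes are: 2.236, 2.236, 1, 1.
Zeros with |z| < R = 1.5: -1, -1.
Count = 2.
By the argument principle, (1/2πi) ∮_{|z|=R} p'(z)/p(z) dz equals exactly this count.

Number of zeros inside |z| < 1.5: 2.


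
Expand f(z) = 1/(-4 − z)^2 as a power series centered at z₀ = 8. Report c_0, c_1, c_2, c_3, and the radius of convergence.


Let w = z − z₀, so z = z₀ + w.
Then -4 − z = -4 − (z₀ + w) = (-4 − z₀) − w = -12 − w.
f(z) = 1/(-12 − w)^2 = (1/(-12)^2) · (1 − w/(-12))^{−2}.
By the binomial series (1−u)^{−2} = Σ_{n≥0} C(n+1, 1) u^n for |u|<1, with u = w/(-12):
  c_n = C(n+1, 1) / (-12)^(n+2).
  c_0 = 1/(-12)^2 = 1/144.
  c_1 = 2/(-12)^3 = -1/864.
  c_2 = 3/(-12)^4 = 1/6912.
  c_3 = 4/(-12)^5 = -1/62208.
The series is valid for |w/d| < 1, i.e. |z − z₀| < |d|.
Radius of convergence: R = |-4 − z₀| = |-12| = 12 (distance from z₀ to the singularity z = -4).

c_0 = 1/144, c_1 = -1/864, c_2 = 1/6912, c_3 = -1/62208; R = 12.


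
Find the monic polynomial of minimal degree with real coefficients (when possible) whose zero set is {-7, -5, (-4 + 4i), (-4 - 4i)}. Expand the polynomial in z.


The polynomial is p(z) = ∏_{α ∈ S} (z − α), where S = {-7, -5, (-4 + 4i), (-4 - 4i)}.
Expanding the product yields: p(z) = z^4 + 20·z^3 + 163·z^2 + 664·z + 1120.
Note conjugate pairs combine to real quadratics: (z − (-4+4i))(z − (-4−4i)) = z² + 8z + 32.
The resulting polynomial has degree 4 and real coefficients as required.

p(z) = z^4 + 20·z^3 + 163·z^2 + 664·z + 1120.
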